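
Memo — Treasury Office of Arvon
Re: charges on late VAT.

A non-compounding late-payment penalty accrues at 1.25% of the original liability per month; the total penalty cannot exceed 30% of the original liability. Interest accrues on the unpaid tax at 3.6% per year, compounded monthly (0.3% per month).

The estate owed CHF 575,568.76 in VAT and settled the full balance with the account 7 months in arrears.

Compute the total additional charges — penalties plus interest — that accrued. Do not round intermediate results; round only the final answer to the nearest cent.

Penalty: 7 × 1.25% × CHF 575,568.76 = CHF 50,362.27… (below the 30% cap of CHF 172,670.63…)
Interest: CHF 575,568.76 × ((1 + 0.003)^7 − 1) = CHF 575,568.76 × 0.0211899… = CHF 12,196.2720…
Penalties + interest = CHF 50,362.2665 + CHF 12,196.2720… = CHF 62,558.54

CHF 62,558.54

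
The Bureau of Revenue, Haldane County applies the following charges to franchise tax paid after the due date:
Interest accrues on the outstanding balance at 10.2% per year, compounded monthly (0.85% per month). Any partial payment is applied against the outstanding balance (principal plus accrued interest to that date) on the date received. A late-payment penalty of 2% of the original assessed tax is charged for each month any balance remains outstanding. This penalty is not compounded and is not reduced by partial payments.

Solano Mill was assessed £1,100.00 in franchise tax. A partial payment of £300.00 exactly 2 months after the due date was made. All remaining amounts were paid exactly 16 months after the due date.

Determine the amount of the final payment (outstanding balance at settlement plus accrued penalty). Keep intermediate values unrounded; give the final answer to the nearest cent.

£1,273.78

Balance at month 2: £1,100.0000 × (1 + 0.0085)^2 = £1,118.7795…
After £300.00 payment: £1,118.7795… − £300.00 = £818.7795…
Balance at month 16: £818.7795… × (1 + 0.0085)^14 = £921.7849…
Penalty: 16 × 2% × £1,100.00 = £352.00
Final settlement = outstanding balance + penalty = £921.7849… + £352.00 = £1,273.78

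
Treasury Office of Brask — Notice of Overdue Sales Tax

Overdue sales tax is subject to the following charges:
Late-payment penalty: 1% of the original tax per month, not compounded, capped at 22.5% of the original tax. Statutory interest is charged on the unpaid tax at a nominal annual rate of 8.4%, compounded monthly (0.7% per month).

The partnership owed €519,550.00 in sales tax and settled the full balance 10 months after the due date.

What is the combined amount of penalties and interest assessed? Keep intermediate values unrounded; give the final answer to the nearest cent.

Penalty: 10 × 1% × €519,550.00 = €51,955.00 (below the 22.5% cap of €116,898.75)
Interest: €519,550.00 × ((1 + 0.007)^10 − 1) = €519,550.00 × 0.0722467… = €37,535.7566…
Penalties + interest = €51,955.0000 + €37,535.7566… = €89,490.76

€89,490.76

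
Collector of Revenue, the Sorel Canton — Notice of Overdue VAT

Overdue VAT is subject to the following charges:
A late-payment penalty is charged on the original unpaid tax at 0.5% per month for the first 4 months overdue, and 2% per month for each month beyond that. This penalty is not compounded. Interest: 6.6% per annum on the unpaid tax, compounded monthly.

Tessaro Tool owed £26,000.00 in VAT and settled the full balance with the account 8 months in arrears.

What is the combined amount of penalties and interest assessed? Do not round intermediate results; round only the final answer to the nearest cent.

Penalty, months 1–4: 4 × 0.5% × £26,000.00 = £520.00
Penalty, months 5–8: 4 × 2% × £26,000.00 = £2,080.00
Interest (6.6%/yr ÷ 12 = 0.55%/month): £26,000.00 × ((1 + 0.0055)^8 − 1) = £1,166.2659…
Penalties + interest = £2,600.0000 + £1,166.2659… = £3,766.27

£3,766.27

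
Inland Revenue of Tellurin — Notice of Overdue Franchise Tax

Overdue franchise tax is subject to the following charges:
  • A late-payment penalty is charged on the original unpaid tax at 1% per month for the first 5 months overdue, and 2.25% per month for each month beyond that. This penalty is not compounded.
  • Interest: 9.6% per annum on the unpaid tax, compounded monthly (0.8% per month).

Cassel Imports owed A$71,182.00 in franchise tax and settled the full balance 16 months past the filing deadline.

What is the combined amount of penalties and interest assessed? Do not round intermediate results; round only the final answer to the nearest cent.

Penalty, months 1–5: 5 × 1% × A$71,182.00 = A$3,559.10
Penalty, months 6–16: 11 × 2.25% × A$71,182.00 = A$17,617.55…
Interest: A$71,182.00 × ((1 + 0.008)^16 − 1) = A$71,182.00 × 0.1359743… = A$9,678.9240…
Penalties + interest = A$21,176.6450 + A$9,678.9240… = A$30,855.57

A$30,855.57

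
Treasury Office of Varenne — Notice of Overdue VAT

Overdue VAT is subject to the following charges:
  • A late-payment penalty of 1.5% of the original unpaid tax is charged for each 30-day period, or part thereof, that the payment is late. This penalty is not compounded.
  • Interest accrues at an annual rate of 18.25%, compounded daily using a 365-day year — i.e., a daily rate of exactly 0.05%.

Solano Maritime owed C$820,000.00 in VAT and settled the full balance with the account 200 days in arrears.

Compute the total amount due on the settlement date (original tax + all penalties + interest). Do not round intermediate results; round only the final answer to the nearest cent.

Penalty periods: ⌈200/30⌉ = 7; penalty = 7 × 1.5% × C$820,000.00 = C$86,100.00
Interest: C$820,000.00 × ((1 + 0.0005)^200 − 1) = C$820,000.00 × 0.10514330… = C$86,217.5047…
Total = C$820,000.00 + C$86,100.0000 + C$86,217.5047… = C$992,317.50

C$992,317.50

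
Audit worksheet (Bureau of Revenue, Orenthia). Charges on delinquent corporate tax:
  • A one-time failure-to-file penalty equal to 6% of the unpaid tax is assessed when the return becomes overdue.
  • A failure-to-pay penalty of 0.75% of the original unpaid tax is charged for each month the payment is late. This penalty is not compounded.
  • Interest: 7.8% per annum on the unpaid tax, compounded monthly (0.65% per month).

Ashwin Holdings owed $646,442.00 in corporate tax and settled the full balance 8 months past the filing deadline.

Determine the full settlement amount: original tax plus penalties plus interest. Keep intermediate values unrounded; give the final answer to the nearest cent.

$758,404.79

Failure-to-file penalty: 6% × $646,442.00 = $38,786.52
Failure-to-pay penalty: 8 × 0.75% × $646,442.00 = $38,786.52
Interest: $646,442.00 × ((1 + 0.0065)^8 − 1) = $646,442.00 × 0.0531985… = $34,389.7477…
Total = $646,442.00 + $77,573.0400 + $34,389.7477… = $758,404.79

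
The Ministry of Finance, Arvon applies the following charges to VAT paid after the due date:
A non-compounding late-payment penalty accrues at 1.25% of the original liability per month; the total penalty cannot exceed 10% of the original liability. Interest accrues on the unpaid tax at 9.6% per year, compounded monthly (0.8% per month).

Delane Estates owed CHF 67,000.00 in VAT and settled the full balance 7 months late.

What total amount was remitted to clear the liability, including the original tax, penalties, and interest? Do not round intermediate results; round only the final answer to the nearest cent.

CHF 76,705.76

Penalty: 7 × 1.25% × CHF 67,000.00 = CHF 5,862.50 (below the 10% cap of CHF 6,700.00)
Interest: CHF 67,000.00 × ((1 + 0.008)^7 − 1) = CHF 67,000.00 × 0.0573621… = CHF 3,843.2583…
Total = CHF 67,000.00 + CHF 5,862.5000 + CHF 3,843.2583… = CHF 76,705.76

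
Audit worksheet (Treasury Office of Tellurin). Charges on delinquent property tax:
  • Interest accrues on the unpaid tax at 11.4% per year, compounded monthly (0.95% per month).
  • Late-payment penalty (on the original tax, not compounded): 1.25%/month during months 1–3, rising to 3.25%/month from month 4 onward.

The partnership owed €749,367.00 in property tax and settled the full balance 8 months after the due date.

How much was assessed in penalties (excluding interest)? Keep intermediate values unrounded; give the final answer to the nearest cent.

Penalty, months 1–3: 3 × 1.25% × €749,367.00 = €28,101.26…
Penalty, months 4–8: 5 × 3.25% × €749,367.00 = €121,772.14…
Total penalty = €28,101.26… + €121,772.14… = €149,873.40

€149,873.40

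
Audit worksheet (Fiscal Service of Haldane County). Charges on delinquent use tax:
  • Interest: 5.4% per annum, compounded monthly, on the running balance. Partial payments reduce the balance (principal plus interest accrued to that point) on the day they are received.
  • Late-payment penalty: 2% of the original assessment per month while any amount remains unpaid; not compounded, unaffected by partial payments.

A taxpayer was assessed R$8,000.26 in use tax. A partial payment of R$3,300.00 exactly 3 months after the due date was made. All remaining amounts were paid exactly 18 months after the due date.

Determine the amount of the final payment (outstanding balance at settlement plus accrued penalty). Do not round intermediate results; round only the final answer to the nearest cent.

R$8,023.86

Monthly rate = 5.4% ÷ 12 = 0.45%
Balance at month 3: R$8,000.2600 × (1 + 0.0045)^3 = R$8,108.7503…
After R$3,300.00 payment: R$8,108.7503… − R$3,300.00 = R$4,808.7503…
Balance at month 18: R$4,808.7503… × (1 + 0.0045)^15 = R$5,143.7676…
Penalty: 18 × 2% × R$8,000.26 = R$2,880.09…
Final settlement = outstanding balance + penalty = R$5,143.7676… + R$2,880.09… = R$8,023.86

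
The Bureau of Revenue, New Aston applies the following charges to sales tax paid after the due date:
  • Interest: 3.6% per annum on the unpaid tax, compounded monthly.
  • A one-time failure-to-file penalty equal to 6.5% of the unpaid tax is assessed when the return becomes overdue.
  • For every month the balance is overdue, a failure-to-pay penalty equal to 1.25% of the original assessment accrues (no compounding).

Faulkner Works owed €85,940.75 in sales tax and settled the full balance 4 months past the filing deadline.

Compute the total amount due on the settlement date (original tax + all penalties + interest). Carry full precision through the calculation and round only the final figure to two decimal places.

€96,859.88

Failure-to-file penalty: 6.5% × €85,940.75 = €5,586.15…
Failure-to-pay penalty: 4 × 1.25% × €85,940.75 = €4,297.04…
Interest (3.6%/yr ÷ 12 = 0.3%/month): €85,940.75 × ((1 + 0.003)^4 − 1) = €1,035.9391…
Total = €85,940.75 + €9,883.1863… + €1,035.9391… = €96,859.88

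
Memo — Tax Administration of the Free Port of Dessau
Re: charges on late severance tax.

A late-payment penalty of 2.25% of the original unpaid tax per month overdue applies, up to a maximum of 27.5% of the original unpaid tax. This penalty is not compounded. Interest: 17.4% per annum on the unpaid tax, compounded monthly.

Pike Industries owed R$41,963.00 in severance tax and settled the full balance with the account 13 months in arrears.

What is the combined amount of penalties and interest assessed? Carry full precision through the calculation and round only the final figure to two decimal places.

Penalty (uncapped): 13 × 2.25% × R$41,963.00 = R$12,274.18…; cap = 27.5% × R$41,963.00 = R$11,539.83… → penalty = R$11,539.83…
Interest (17.4%/yr ÷ 12 = 1.45%/month): R$41,963.00 × ((1 + 0.0145)^13 − 1) = R$8,636.1471…
Penalties + interest = R$11,539.8250 + R$8,636.1471… = R$20,175.97

R$20,175.97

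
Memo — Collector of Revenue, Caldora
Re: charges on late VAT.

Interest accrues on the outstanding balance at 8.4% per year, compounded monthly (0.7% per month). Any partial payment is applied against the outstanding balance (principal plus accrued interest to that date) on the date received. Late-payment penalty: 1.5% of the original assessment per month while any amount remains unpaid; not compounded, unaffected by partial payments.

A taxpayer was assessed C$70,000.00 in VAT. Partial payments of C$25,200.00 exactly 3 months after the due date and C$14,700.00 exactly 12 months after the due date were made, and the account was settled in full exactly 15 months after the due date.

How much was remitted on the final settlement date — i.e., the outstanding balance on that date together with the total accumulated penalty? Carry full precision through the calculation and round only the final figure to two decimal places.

C$51,060.21

Balance at month 3: C$70,000.0000 × (1 + 0.007)^3 = C$71,480.3140…
After C$25,200.00 payment: C$71,480.3140… − C$25,200.00 = C$46,280.3140…
Balance at month 12: C$46,280.3140… × (1 + 0.007)^9 = C$49,278.9598…
After C$14,700.00 payment: C$49,278.9598… − C$14,700.00 = C$34,578.9598…
Balance at month 15: C$34,578.9598… × (1 + 0.007)^3 = C$35,310.2129…
Penalty: 15 × 1.5% × C$70,000.00 = C$15,750.00
Final settlement = outstanding balance + penalty = C$35,310.2129… + C$15,750.00 = C$51,060.21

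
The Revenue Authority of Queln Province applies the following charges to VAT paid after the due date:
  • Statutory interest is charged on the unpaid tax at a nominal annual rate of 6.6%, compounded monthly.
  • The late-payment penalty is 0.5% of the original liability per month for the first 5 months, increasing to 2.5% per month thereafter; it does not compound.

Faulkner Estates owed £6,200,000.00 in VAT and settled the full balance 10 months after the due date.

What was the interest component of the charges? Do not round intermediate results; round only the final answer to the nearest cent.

Interest (6.6%/yr ÷ 12 = 0.55%/month): £6,200,000.00 × ((1 + 0.0055)^10 − 1) = £349,564.7323…

£349,564.73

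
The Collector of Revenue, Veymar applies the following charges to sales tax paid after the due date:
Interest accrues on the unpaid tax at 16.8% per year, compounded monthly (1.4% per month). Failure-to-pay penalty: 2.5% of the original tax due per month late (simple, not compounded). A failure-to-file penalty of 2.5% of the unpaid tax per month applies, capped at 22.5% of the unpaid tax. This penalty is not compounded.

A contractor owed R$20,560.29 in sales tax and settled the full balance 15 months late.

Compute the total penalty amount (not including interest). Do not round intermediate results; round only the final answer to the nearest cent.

Failure-to-file: 15 × 2.5% × R$20,560.29 = R$7,710.11…, capped at 22.5% × R$20,560.29 = R$4,626.07…
Failure-to-pay penalty = 2.5% × R$20,560.29 × 15 mo = R$7,710.11…
Total penalty = R$4,626.07… + R$7,710.11… = R$12,336.17

R$12,336.17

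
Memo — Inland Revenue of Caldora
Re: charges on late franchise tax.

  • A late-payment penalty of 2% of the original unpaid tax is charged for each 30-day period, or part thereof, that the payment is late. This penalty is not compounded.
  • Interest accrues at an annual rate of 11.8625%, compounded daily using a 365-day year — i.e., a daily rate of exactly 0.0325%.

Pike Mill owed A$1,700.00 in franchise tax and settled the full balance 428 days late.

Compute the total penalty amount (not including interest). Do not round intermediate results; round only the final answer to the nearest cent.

A$510.00

Penalty periods: ⌈428/30⌉ = 15; penalty = 15 × 2% × A$1,700.00 = A$510.00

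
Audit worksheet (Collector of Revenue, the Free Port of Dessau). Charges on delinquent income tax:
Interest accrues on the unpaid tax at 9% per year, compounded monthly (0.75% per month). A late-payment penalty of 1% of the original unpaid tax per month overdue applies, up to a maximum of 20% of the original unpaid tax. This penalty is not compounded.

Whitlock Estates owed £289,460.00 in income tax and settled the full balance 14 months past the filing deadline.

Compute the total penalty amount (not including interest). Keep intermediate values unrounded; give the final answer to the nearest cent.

£40,524.40

Penalty: 14 × 1% × £289,460.00 = £40,524.40 (below the 20% cap of £57,892.00)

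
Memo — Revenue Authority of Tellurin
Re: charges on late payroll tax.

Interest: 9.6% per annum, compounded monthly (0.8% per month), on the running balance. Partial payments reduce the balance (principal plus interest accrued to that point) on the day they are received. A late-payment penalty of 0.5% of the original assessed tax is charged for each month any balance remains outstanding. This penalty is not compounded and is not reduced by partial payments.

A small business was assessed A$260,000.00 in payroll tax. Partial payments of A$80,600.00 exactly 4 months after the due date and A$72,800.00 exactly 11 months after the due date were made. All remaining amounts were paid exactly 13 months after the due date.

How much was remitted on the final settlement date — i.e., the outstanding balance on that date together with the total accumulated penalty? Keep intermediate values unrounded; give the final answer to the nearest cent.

A$144,714.89

Balance at month 4: A$260,000.0000 × (1 + 0.008)^4 = A$268,420.3735…
After A$80,600.00 payment: A$268,420.3735… − A$80,600.00 = A$187,820.3735…
Balance at month 11: A$187,820.3735… × (1 + 0.008)^7 = A$198,594.1378…
After A$72,800.00 payment: A$198,594.1378… − A$72,800.00 = A$125,794.1378…
Balance at month 13: A$125,794.1378… × (1 + 0.008)^2 = A$127,814.8949…
Penalty: 13 × 0.5% × A$260,000.00 = A$16,900.00
Final settlement = outstanding balance + penalty = A$127,814.8949… + A$16,900.00 = A$144,714.89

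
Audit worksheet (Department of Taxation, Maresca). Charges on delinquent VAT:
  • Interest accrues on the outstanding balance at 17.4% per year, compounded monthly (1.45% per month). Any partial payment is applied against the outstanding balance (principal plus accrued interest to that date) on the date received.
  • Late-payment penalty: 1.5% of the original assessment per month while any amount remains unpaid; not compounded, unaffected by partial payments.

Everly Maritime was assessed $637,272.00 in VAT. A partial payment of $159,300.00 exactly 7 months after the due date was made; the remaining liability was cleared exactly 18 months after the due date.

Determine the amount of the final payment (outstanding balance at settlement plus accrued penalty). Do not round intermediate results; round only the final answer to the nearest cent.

$811,205.54

Balance at month 7: $637,272.0000 × (1 + 0.0145)^7 = $704,837.8159…
After $159,300.00 payment: $704,837.8159… − $159,300.00 = $545,537.8159…
Balance at month 18: $545,537.8159… × (1 + 0.0145)^11 = $639,142.1006…
Penalty: 18 × 1.5% × $637,272.00 = $172,063.44
Final settlement = outstanding balance + penalty = $639,142.1006… + $172,063.44 = $811,205.54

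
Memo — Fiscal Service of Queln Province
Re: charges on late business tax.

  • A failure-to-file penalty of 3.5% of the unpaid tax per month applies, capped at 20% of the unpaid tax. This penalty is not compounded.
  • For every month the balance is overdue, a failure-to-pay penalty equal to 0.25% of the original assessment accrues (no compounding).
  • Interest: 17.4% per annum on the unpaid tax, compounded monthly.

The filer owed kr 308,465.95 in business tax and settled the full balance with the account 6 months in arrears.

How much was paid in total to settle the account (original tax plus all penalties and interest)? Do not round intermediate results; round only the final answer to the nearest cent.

Failure-to-file: 6 × 3.5% × kr 308,465.95 = kr 64,777.85…, capped at 20% × kr 308,465.95 = kr 61,693.19
Failure-to-pay penalty: 6 × 0.25% × kr 308,465.95 = kr 4,626.99…
Interest (17.4%/yr ÷ 12 = 1.45%/month): kr 308,465.95 × ((1 + 0.0145)^6 − 1) = kr 27,828.3758…
Total = kr 308,465.95 + kr 66,320.1793… + kr 27,828.3758… = kr 402,614.51

kr 402,614.51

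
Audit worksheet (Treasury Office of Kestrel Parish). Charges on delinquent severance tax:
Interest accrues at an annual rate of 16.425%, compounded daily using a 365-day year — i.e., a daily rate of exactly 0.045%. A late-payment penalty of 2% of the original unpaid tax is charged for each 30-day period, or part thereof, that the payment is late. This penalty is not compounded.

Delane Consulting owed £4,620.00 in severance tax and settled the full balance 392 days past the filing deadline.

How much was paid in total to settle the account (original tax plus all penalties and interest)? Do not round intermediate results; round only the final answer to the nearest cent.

Penalty periods: ⌈392/30⌉ = 14; penalty = 14 × 2% × £4,620.00 = £1,293.60
Interest: £4,620.00 × ((1 + 0.00045)^392 − 1) = £4,620.00 × 0.19286780… = £891.0492…
Total = £4,620.00 + £1,293.6000 + £891.0492… = £6,804.65

£6,804.65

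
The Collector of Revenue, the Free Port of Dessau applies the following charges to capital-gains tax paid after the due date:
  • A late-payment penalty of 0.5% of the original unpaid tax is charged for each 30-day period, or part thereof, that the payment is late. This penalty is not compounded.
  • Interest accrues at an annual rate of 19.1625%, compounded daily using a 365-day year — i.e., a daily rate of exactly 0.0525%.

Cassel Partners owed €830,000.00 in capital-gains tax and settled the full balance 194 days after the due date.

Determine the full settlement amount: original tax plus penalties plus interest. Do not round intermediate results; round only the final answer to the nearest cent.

Penalty periods: ⌈194/30⌉ = 7; penalty = 7 × 0.5% × €830,000.00 = €29,050.00
Interest: €830,000.00 × ((1 + 0.000525)^194 − 1) = €830,000.00 × 0.10718779… = €88,965.8618…
Total = €830,000.00 + €29,050.0000 + €88,965.8618… = €948,015.86

€948,015.86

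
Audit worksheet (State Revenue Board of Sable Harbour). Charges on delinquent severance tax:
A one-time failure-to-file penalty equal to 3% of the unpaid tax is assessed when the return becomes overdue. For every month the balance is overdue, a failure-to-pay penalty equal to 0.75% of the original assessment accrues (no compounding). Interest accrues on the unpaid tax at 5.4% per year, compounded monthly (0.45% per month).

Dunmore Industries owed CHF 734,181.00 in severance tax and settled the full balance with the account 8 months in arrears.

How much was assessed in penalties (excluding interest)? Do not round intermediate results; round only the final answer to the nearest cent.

Failure-to-file penalty: 3% × CHF 734,181.00 = CHF 22,025.43
Failure-to-pay penalty = 0.75% × CHF 734,181.00 × 8 mo = CHF 44,050.86
Total penalty = CHF 22,025.43 + CHF 44,050.86 = CHF 66,076.29

CHF 66,076.29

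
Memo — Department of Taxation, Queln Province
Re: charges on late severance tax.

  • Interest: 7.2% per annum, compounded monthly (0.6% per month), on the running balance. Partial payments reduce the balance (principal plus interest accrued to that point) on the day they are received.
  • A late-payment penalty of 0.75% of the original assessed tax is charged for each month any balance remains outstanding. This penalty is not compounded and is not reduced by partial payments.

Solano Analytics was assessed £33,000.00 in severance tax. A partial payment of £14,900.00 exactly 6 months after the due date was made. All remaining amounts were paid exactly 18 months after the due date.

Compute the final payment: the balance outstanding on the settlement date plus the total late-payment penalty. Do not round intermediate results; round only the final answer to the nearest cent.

Balance at month 6: £33,000.0000 × (1 + 0.006)^6 = £34,205.9632…
After £14,900.00 payment: £34,205.9632… − £14,900.00 = £19,305.9632…
Balance at month 18: £19,305.9632… × (1 + 0.006)^12 = £20,742.7934…
Penalty: 18 × 0.75% × £33,000.00 = £4,455.00
Final settlement = outstanding balance + penalty = £20,742.7934… + £4,455.00 = £25,197.79

£25,197.79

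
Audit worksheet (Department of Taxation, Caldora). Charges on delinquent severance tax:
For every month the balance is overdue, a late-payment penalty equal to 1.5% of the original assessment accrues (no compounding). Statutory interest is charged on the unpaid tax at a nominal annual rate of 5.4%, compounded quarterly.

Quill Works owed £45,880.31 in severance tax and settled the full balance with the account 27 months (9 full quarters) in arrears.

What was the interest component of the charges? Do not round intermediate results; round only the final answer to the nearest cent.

£5,885.16

Interest (5.4%/yr ÷ 4 = 1.35%/quarter): £45,880.31 × ((1 + 0.0135)^9 − 1) = £5,885.1552…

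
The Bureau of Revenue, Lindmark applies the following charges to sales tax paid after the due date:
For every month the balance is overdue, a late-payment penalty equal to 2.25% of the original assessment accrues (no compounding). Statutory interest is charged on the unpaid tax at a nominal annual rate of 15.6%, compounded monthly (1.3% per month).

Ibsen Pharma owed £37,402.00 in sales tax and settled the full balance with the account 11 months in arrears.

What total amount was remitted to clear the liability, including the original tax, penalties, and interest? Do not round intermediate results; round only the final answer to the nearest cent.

£52,369.05

Late-payment penalty = 2.25% × £37,402.00 × 11 mo = £9,257.00…
Interest: £37,402.00 × ((1 + 0.013)^11 − 1) = £37,402.00 × 0.1526671… = £5,710.0550…
Total = £37,402.00 + £9,256.9950 + £5,710.0550… = £52,369.05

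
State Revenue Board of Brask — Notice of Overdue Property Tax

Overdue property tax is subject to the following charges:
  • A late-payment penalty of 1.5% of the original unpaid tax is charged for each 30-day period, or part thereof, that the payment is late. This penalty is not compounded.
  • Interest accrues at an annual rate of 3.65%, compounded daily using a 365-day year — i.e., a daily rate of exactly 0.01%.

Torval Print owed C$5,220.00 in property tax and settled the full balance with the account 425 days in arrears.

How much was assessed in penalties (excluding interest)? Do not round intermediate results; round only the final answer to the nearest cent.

C$1,174.50

Penalty periods: ⌈425/30⌉ = 15; penalty = 15 × 1.5% × C$5,220.00 = C$1,174.50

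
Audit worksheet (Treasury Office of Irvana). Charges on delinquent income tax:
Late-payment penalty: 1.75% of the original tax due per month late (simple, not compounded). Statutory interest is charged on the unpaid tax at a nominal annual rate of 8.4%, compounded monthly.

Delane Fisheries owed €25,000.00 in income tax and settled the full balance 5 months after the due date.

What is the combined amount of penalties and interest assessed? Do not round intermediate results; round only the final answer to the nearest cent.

€3,074.84

Late-payment penalty: 5 × 1.75% × €25,000.00 = €2,187.50
Interest (8.4%/yr ÷ 12 = 0.7%/month): €25,000.00 × ((1 + 0.007)^5 − 1) = €887.3361…
Penalties + interest = €2,187.5000 + €887.3361… = €3,074.84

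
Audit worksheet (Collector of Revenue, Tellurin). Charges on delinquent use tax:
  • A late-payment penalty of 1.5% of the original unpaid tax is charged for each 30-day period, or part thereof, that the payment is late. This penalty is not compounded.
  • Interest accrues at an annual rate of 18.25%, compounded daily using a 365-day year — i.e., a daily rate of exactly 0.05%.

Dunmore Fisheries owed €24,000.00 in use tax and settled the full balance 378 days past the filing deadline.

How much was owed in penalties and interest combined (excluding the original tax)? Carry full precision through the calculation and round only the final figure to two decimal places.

Penalty periods: ⌈378/30⌉ = 13; penalty = 13 × 1.5% × €24,000.00 = €4,680.00
Interest: €24,000.00 × ((1 + 0.0005)^378 − 1) = €24,000.00 × 0.20798389… = €4,991.6134…
Penalties + interest = €4,680.0000 + €4,991.6134… = €9,671.61

€9,671.61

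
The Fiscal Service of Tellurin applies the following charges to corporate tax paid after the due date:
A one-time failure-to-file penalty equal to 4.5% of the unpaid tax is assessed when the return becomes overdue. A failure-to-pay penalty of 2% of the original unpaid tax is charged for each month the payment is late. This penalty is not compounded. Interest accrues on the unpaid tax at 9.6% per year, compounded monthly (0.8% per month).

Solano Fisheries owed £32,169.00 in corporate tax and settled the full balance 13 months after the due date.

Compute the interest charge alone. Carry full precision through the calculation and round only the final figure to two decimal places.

Interest: £32,169.00 × ((1 + 0.008)^13 − 1) = £32,169.00 × 0.1091414… = £3,510.9698…

£3,510.97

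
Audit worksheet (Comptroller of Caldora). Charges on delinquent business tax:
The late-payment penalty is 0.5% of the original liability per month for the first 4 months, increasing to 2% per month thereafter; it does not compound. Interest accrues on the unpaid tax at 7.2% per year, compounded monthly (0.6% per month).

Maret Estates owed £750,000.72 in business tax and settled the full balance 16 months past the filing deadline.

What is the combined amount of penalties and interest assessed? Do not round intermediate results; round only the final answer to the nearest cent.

£270,332.77

Penalty, months 1–4: 4 × 0.5% × £750,000.72 = £15,000.01…
Penalty, months 5–16: 12 × 2% × £750,000.72 = £180,000.17…
Interest: £750,000.72 × ((1 + 0.006)^16 − 1) = £750,000.72 × 0.1004434… = £75,332.5871…
Penalties + interest = £195,000.1872 + £75,332.5871… = £270,332.77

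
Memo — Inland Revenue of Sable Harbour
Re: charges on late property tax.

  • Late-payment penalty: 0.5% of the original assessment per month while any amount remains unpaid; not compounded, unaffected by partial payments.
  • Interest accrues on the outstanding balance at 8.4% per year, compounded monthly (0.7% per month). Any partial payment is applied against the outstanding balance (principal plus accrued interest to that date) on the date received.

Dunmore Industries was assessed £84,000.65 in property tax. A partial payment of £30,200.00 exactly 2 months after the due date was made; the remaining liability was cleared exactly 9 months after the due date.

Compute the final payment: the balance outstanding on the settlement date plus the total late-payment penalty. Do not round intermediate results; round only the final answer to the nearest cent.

£61,512.10

Balance at month 2: £84,000.6500 × (1 + 0.007)^2 = £85,180.7751…
After £30,200.00 payment: £85,180.7751… − £30,200.00 = £54,980.7751…
Balance at month 9: £54,980.7751… × (1 + 0.007)^7 = £57,732.0730…
Penalty: 9 × 0.5% × £84,000.65 = £3,780.03…
Final settlement = outstanding balance + penalty = £57,732.0730… + £3,780.03… = £61,512.10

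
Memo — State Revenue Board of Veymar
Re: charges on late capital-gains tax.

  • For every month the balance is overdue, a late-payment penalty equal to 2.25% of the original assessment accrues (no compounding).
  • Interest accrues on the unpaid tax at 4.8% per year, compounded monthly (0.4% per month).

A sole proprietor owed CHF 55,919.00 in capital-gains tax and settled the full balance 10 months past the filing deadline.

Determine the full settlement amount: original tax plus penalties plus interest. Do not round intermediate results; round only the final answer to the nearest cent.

Late-payment penalty: 10 × 2.25% × CHF 55,919.00 = CHF 12,581.78…
Interest: CHF 55,919.00 × ((1 + 0.004)^10 − 1) = CHF 55,919.00 × 0.0407277… = CHF 2,277.4542…
Total = CHF 55,919.00 + CHF 12,581.7750 + CHF 2,277.4542… = CHF 70,778.23

CHF 70,778.23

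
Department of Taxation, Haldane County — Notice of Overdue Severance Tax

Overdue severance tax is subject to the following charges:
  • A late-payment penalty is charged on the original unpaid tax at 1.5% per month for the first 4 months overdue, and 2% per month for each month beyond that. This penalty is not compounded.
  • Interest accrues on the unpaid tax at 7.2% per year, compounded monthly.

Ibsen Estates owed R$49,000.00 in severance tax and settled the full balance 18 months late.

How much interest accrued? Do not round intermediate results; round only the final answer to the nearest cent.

R$5,570.73

Interest (7.2%/yr ÷ 12 = 0.6%/month): R$49,000.00 × ((1 + 0.006)^18 − 1) = R$5,570.7262…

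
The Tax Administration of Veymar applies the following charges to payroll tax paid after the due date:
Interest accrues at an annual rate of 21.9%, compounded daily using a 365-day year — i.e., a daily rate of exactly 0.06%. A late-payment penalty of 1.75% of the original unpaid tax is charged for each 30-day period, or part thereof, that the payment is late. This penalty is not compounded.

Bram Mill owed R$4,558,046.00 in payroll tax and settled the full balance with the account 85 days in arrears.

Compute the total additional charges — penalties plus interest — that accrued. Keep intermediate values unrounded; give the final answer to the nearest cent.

Penalty periods: ⌈85/30⌉ = 3; penalty = 3 × 1.75% × R$4,558,046.00 = R$239,297.42…
Interest: R$4,558,046.00 × ((1 + 0.0006)^85 − 1) = R$4,558,046.00 × 0.05230680… = R$238,416.7973…
Penalties + interest = R$239,297.4150 + R$238,416.7973… = R$477,714.21

R$477,714.21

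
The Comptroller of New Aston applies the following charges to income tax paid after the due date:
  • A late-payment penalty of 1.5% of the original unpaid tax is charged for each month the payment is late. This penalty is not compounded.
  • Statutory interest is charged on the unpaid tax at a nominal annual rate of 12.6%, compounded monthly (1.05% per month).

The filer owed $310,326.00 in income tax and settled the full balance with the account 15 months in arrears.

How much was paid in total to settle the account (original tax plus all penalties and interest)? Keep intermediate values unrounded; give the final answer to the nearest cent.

$432,786.83

Late-payment penalty: 15 × 1.5% × $310,326.00 = $69,823.35
Interest: $310,326.00 × ((1 + 0.0105)^15 − 1) = $310,326.00 × 0.1696200… = $52,637.4809…
Total = $310,326.00 + $69,823.3500 + $52,637.4809… = $432,786.83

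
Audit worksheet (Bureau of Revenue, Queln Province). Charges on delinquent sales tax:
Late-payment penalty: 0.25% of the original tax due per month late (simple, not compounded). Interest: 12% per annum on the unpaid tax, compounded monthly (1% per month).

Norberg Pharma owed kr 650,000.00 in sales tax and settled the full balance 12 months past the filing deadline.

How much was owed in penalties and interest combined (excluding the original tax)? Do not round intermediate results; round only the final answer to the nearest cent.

kr 101,936.27

Late-payment penalty: 12 × 0.25% × kr 650,000.00 = kr 19,500.00
Interest: kr 650,000.00 × ((1 + 0.01)^12 − 1) = kr 650,000.00 × 0.1268250… = kr 82,436.2696…
Penalties + interest = kr 19,500.0000 + kr 82,436.2696… = kr 101,936.27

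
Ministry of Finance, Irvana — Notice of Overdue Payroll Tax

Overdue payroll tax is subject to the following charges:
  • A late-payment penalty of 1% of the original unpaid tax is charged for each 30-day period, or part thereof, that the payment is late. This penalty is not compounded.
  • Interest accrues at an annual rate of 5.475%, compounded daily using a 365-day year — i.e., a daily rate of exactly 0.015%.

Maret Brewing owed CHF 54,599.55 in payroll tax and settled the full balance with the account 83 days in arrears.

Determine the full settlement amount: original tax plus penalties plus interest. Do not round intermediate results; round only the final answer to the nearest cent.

CHF 56,921.50

Penalty periods: ⌈83/30⌉ = 3; penalty = 3 × 1% × CHF 54,599.55 = CHF 1,637.99…
Interest: CHF 54,599.55 × ((1 + 0.00015)^83 − 1) = CHF 54,599.55 × 0.01252688… = CHF 683.9619…
Total = CHF 54,599.55 + CHF 1,637.9865 + CHF 683.9619… = CHF 56,921.50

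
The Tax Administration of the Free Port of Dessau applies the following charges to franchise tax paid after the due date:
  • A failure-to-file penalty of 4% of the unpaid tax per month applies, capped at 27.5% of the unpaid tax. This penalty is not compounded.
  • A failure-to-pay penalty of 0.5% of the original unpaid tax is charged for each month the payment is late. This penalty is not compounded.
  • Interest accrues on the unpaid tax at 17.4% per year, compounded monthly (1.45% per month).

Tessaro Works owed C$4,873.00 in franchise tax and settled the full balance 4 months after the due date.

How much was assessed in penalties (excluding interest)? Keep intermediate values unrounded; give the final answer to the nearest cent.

Failure-to-file: 4 × 4% × C$4,873.00 = C$779.68 (under the 27.5% cap)
Failure-to-pay penalty = 0.5% × C$4,873.00 × 4 mo = C$97.46
Total penalty = C$779.68 + C$97.46 = C$877.14

C$877.14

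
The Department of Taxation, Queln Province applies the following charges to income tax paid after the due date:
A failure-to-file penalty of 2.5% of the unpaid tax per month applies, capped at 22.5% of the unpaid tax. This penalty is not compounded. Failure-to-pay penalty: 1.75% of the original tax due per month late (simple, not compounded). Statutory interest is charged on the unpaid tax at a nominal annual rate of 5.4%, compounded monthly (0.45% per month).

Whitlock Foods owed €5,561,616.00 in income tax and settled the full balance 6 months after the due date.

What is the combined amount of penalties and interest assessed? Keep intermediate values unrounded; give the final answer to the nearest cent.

Failure-to-file: 6 × 2.5% × €5,561,616.00 = €834,242.40 (under the 22.5% cap)
Failure-to-pay penalty: 6 × 1.75% × €5,561,616.00 = €583,969.68
Interest: €5,561,616.00 × ((1 + 0.0045)^6 − 1) = €5,561,616.00 × 0.0273056… = €151,863.1432…
Penalties + interest = €1,418,212.0800 + €151,863.1432… = €1,570,075.22

€1,570,075.22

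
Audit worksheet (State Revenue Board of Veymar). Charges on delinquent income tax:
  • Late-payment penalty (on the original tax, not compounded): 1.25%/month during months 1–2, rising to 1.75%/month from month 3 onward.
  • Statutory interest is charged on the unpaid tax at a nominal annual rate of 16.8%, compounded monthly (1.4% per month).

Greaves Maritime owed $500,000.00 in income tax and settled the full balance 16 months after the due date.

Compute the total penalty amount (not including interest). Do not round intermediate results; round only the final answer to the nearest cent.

Penalty, months 1–2: 2 × 1.25% × $500,000.00 = $12,500.00
Penalty, months 3–16: 14 × 1.75% × $500,000.00 = $122,500.00
Total penalty = $12,500.00 + $122,500.00 = $135,000.00

$135,000.00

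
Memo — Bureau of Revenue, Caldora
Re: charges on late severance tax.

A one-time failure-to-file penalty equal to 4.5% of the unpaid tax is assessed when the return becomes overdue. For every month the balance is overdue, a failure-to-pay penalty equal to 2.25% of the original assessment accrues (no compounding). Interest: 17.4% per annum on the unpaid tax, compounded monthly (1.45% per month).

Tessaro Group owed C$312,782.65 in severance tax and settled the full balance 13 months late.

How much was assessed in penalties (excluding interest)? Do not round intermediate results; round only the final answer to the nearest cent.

C$105,564.14

Failure-to-file penalty: 4.5% × C$312,782.65 = C$14,075.22…
Failure-to-pay penalty = 2.25% × C$312,782.65 × 13 mo = C$91,488.93…
Total penalty = C$14,075.22… + C$91,488.93… = C$105,564.14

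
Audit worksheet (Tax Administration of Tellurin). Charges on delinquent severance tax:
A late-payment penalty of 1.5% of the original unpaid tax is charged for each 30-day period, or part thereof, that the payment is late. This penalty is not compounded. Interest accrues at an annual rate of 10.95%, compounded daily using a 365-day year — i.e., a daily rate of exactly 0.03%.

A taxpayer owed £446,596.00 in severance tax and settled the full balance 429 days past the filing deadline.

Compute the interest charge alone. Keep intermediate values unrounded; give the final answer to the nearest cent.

Interest: £446,596.00 × ((1 + 0.0003)^429 − 1) = £446,596.00 × 0.13732692… = £61,329.6516…

£61,329.65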